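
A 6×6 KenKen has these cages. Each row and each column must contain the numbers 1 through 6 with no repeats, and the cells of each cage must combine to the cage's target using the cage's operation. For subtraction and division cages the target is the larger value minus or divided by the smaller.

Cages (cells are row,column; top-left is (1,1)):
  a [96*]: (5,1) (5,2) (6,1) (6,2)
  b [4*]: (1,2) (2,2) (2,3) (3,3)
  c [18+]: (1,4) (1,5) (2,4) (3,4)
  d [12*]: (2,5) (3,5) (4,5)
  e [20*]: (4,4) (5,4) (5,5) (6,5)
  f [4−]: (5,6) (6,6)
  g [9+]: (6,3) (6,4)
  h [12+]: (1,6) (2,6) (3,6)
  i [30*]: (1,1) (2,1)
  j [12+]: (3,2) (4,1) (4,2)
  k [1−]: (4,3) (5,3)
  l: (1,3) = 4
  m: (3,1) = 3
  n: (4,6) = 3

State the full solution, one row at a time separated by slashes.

5 1 4 3 6 2 / 6 2 1 5 3 4 / 3 5 2 4 1 6 / 1 6 5 2 4 3 / 4 3 6 1 2 5 / 2 4 3 6 5 1

Cage l is a single given cell, which forces (1,3) = 4.
Cage m is a single given cell, so (3,1) = 3.
N is a freebie, which forces (4,6) = 3.
In row 5, 3 can only go at (5,2), so (5,2) = 3.
The 4 cells of cage a must have product 96, which forces (5,1) = 4.
Cage a has product 96, leaving (6,1) = 2.
The 4 cells of cage a must have product 96, which forces (6,2) = 4.
Column 1 now contains 2, so (4,1) = 1.
The 3 cells of cage d must have product 12, leaving (3,5) = 1.
Column 5 already has 1, leaving (6,5) = 5.
Cage b has product 4, which forces (1,2) = 1.
Cage b has product 4, leaving (2,2) = 2.
The 4 cells of cage b must have product 4, leaving (2,3) = 1.
Row 3 already has 1; hence (3,3) = 2.
Cage e has product 20, which forces (4,4) = 2.
2 is placed in row 4, which forces (4,5) = 4.
Cage e has product 20, so (5,4) = 1.
5 is placed in column 5, leaving (5,5) = 2.
2 is placed in row 5; hence (5,6) = 5.
The 3 cells of cage h must have sum 12, which forces (1,6) = 2.
Cage d needs product 12, which forces (2,5) = 3.
The two cells of cage k must have difference 1; hence (4,3) = 5.
5 is placed in row 5; hence (5,3) = 6.
6 is placed in column 3, leaving (6,3) = 3.
Row 6 now contains 3; hence (6,4) = 6.
Cage f's pair has difference 4, so (6,6) = 1.
Cage c has sum 18; hence (1,4) = 3.
Column 5 already has 3, leaving (1,5) = 6.
Cage j needs sum 12, leaving (3,2) = 5.
Row 3 already has 5; hence (3,4) = 4.
Row 3 already has 4; hence (3,6) = 6.
Row 4 already has 5; hence (4,2) = 6.
6 is placed in row 1, which forces (1,1) = 5.
The two cells of cage i must have product 30, which forces (2,1) = 6.
Column 4 already has 4, leaving (2,4) = 5.
Column 6 now contains 6, leaving (2,6) = 4.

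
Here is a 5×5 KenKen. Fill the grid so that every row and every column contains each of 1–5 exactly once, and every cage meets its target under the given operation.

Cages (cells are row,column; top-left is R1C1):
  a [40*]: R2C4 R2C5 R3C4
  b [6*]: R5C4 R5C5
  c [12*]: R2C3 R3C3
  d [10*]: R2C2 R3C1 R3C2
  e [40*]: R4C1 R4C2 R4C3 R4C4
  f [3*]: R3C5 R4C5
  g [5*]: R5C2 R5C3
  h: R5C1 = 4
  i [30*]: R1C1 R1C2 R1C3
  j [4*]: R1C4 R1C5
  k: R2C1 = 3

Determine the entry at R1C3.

Cage k is given; hence R2C1 = 3.
3 is placed in row 2, which forces R2C3 = 4.
4 is placed in column 3, leaving R3C3 = 3.
3 is placed in row 3; hence R3C5 = 1.
Column 5 already has 1, so R4C5 = 3.
H is a freebie; hence R5C1 = 4.
Column 5 now contains 3; hence R5C5 = 2.
Cage i needs product 30; hence R1C2 = 3.
Cage j's pair has product 4, leaving R1C4 = 1.
Column 5 already has 1, leaving R1C5 = 4.
Cage d has product 10, so R2C2 = 1.
The 3 cells of cage a must have product 40, which forces R2C4 = 2.
2 is placed in column 5, which forces R2C5 = 5.
Cage a needs product 40, which forces R3C4 = 4.
Column 4 already has 4; hence R4C4 = 5.
Column 2 already has 1, which forces R5C2 = 5.
5 is placed in row 5, so R5C3 = 1.
Row 5 now contains 2, leaving R5C4 = 3.
Cage d needs product 10, so R3C1 = 5.
Column 2 already has 5, so R3C2 = 2.
Cage e has product 40, leaving R4C1 = 1.
Cage e has product 40; hence R4C2 = 4.
Column 3 already has 1, so R4C3 = 2.
5 is placed in column 1; hence R1C1 = 2.
Column 3 already has 2, so R1C3 = 5.
Filled in: 2 3 5 1 4 / 3 1 4 2 5 / 5 2 3 4 1 / 1 4 2 5 3 / 4 5 1 3 2.

5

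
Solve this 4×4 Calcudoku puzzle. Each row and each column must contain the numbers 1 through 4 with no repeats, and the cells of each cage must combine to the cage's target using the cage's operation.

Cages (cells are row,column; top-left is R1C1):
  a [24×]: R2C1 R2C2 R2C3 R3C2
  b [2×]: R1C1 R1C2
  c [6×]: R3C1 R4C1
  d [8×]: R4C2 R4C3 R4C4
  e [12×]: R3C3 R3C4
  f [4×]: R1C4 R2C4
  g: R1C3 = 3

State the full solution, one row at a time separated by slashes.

G is a freebie, so R1C3 = 3.
Column 3 already has 3, leaving R3C3 = 4.
4 is placed in row 3, which forces R3C4 = 3.
Row 3 already has 3, so R3C1 = 2.
2 is placed in row 3; hence R3C2 = 1.
Cage c needs two cells with product 6, so R4C1 = 3.
Column 1 already has 2; hence R1C1 = 1.
1 is placed in column 2, so R1C2 = 2.
1 is placed in row 1, leaving R1C4 = 4.
3 is placed in column 1, so R2C1 = 4.
The 4 cells of cage a must have product 24, leaving R2C2 = 3.
Cage a has product 24; hence R2C3 = 2.
Column 4 already has 4, which forces R2C4 = 1.
Column 2 now contains 2, which forces R4C2 = 4.
Column 3 now contains 2, leaving R4C3 = 1.
1 is placed in column 4, so R4C4 = 2.

1 2 3 4 / 4 3 2 1 / 2 1 4 3 / 3 4 1 2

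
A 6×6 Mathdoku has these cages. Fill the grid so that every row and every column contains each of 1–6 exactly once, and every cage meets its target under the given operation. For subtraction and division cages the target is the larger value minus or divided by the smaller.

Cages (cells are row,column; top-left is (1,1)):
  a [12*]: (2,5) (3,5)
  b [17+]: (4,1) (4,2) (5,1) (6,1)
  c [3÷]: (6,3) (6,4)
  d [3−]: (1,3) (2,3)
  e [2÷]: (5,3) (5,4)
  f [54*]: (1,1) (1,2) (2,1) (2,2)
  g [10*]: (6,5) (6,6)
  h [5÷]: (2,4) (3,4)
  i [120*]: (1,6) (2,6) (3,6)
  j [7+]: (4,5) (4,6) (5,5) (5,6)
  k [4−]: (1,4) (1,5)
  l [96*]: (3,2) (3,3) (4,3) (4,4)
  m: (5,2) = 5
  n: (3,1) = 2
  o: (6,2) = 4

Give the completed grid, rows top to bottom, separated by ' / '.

1 3 5 2 6 4 / 3 6 2 1 4 5 / 2 1 4 5 3 6 / 5 2 6 4 1 3 / 4 5 3 6 2 1 / 6 4 1 3 5 2

N is a freebie; hence (3,1) = 2.
M is a freebie, so (5,2) = 5.
Cage o is given, so (6,2) = 4.
Cage l needs product 96, which forces (3,3) = 4.
Cage l needs product 96, leaving (4,4) = 4.
Row 1 needs a 4, and only (1,6) is open for it.
The only place for 4 in row 2 is (2,5).
Cage a needs two cells with product 12, so (3,5) = 3.
In row 2, 2 can only go at (2,3), so (2,3) = 2.
The two cells of cage d must have difference 3; hence (1,3) = 5.
In row 4, 5 can only go at (4,1), so (4,1) = 5.
In row 4, 6 can only go at (4,3), so (4,3) = 6.
The 4 cells of cage l must have product 96, leaving (3,2) = 1.
Row 3 now contains 1, so (3,4) = 5.
5 is placed in row 3, which forces (3,6) = 6.
5 is placed in column 4, so (2,4) = 1.
Column 6 already has 6, so (2,6) = 5.
1 is placed in column 4, which forces (6,4) = 3.
Column 6 already has 5, leaving (6,6) = 2.
The 4 cells of cage f must have product 54, so (1,1) = 1.
Cage f has product 54, which forces (1,2) = 3.
Row 2 now contains 1; hence (2,1) = 3.
Cage f needs product 54; hence (2,2) = 6.
Column 2 already has 3; hence (4,2) = 2.
Row 4 already has 2; hence (4,5) = 1.
Row 4 already has 1, which forces (4,6) = 3.
Column 1 already has 3; hence (5,1) = 4.
Column 5 already has 1, so (5,5) = 2.
Column 6 now contains 3, which forces (5,6) = 1.
Row 6 already has 3, so (6,1) = 6.
Row 6 already has 3, which forces (6,3) = 1.
Row 6 now contains 2; hence (6,5) = 5.
Cage k needs two cells with difference 4, leaving (1,4) = 2.
2 is placed in column 5, leaving (1,5) = 6.
Row 5 now contains 1; hence (5,3) = 3.
Row 5 already has 2, leaving (5,4) = 6.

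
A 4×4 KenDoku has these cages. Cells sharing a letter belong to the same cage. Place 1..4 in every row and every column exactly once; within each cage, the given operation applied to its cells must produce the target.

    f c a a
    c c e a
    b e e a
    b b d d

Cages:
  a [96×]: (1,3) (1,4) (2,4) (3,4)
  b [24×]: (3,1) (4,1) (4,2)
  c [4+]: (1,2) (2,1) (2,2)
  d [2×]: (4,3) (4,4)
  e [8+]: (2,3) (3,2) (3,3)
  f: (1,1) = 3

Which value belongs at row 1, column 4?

2

Cage f is given, so (1,1) = 3.
Cage c needs sum 4, leaving (1,2) = 1.
Cage a needs product 96; hence (1,3) = 4.
Row 1 already has 3; hence (1,4) = 2.
Cage c needs sum 4, leaving (2,1) = 1.
Cage c has sum 4; hence (2,2) = 2.
Row 2 already has 2, leaving (2,3) = 3.
Row 2 now contains 3, leaving (2,4) = 4.
4 is placed in column 4, so (3,4) = 3.
Column 4 now contains 2; hence (4,4) = 1.
Row 3 now contains 3, leaving (3,2) = 4.
Cage e needs sum 8; hence (3,3) = 1.
Cage b needs product 24, which forces (4,2) = 3.
1 is placed in row 4, leaving (4,3) = 2.
4 is placed in row 3, so (3,1) = 2.
Row 4 already has 2, which forces (4,1) = 4.
The full grid is 3 1 4 2 / 1 2 3 4 / 2 4 1 3 / 4 3 2 1.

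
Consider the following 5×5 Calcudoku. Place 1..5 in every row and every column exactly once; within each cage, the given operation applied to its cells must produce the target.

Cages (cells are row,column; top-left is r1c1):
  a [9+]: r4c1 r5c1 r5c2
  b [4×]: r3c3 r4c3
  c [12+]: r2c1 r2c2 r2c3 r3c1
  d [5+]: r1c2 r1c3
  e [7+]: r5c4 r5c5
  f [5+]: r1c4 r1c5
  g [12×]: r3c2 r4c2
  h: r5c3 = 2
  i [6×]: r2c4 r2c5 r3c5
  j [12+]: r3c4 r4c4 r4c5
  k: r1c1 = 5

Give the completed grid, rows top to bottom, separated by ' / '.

Cage k is given, leaving r1c1 = 5.
H is a freebie; hence r5c3 = 2.
The only place for 5 in row 3 is r3c4.
Row 4 needs a 5, and only r4c5 is open for it.
The 3 cells of cage j must have sum 12, so r4c4 = 2.
The only place for 1 in row 5 is r5c1.
In row 4, 1 can only go at r4c3, so r4c3 = 1.
Column 3 already has 1; hence r3c3 = 4.
Cage d needs two cells with sum 5, which forces r1c2 = 2.
4 is placed in column 3, which forces r1c3 = 3.
3 is placed in column 3, leaving r2c3 = 5.
4 is placed in row 3, leaving r3c2 = 3.
The two cells of cage g must have product 12, leaving r4c2 = 4.
Column 2 now contains 4, which forces r5c2 = 5.
Cage c needs sum 12; hence r2c1 = 4.
Column 2 now contains 4, which forces r2c2 = 1.
Row 2 now contains 1, leaving r2c4 = 3.
Row 2 now contains 3; hence r2c5 = 2.
Row 3 already has 3, which forces r3c1 = 2.
Column 5 already has 2, which forces r3c5 = 1.
Row 4 now contains 4, which forces r4c1 = 3.
3 is placed in column 4, so r5c4 = 4.
4 is placed in row 5, which forces r5c5 = 3.
Column 4 already has 4, leaving r1c4 = 1.
Column 5 now contains 1, leaving r1c5 = 4.

5 2 3 1 4 / 4 1 5 3 2 / 2 3 4 5 1 / 3 4 1 2 5 / 1 5 2 4 3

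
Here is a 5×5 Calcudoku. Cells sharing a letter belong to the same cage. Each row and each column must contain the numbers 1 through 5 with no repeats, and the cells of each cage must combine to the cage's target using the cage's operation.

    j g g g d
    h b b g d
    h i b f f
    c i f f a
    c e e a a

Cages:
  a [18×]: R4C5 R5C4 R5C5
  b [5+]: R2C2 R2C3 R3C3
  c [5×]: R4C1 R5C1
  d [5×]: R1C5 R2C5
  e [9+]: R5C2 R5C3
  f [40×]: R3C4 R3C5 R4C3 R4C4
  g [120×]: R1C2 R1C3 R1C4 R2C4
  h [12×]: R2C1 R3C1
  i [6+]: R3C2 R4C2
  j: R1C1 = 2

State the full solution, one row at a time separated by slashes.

2 3 5 4 1 / 4 1 3 2 5 / 3 2 1 5 4 / 5 4 2 1 3 / 1 5 4 3 2

J is a freebie, leaving R1C1 = 2.
The 3 cells of cage a must have product 18; hence R4C5 = 3.
Cage a has product 18, which forces R5C4 = 3.
Cage a needs product 18, so R5C5 = 2.
Cage g needs product 120, so R2C4 = 2.
2 is placed in row 2, which forces R2C2 = 1.
Cage b has sum 5, which forces R2C3 = 3.
Row 2 now contains 1, which forces R2C5 = 5.
Cage b needs sum 5, which forces R3C3 = 1.
Row 3 now contains 1, so R3C5 = 4.
The 4 cells of cage f must have product 40, so R4C3 = 2.
Cage g needs product 120; hence R1C2 = 3.
5 is placed in column 5, so R1C5 = 1.
Row 2 now contains 3, which forces R2C1 = 4.
Row 3 already has 4; hence R3C1 = 3.
Cage i needs two cells with sum 6; hence R3C2 = 2.
Row 3 already has 4; hence R3C4 = 5.
The two cells of cage i must have sum 6, leaving R4C2 = 4.
Cage f needs product 40, so R4C4 = 1.
Column 2 now contains 4, leaving R5C2 = 5.
Row 5 now contains 5, leaving R5C3 = 4.
Column 3 already has 4, which forces R1C3 = 5.
Column 4 now contains 5, so R1C4 = 4.
1 is placed in row 4; hence R4C1 = 5.
Row 5 now contains 5; hence R5C1 = 1.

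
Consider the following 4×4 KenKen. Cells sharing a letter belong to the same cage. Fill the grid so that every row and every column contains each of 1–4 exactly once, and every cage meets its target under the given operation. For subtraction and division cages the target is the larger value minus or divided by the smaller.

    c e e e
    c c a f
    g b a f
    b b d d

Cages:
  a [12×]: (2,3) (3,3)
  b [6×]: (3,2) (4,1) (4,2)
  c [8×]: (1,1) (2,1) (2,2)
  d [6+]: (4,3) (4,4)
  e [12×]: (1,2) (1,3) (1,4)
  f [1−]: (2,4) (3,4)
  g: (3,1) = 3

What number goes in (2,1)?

4

Cage g is a single given cell, leaving (3,1) = 3.
Row 3 already has 3, so (3,3) = 4.
4 is placed in column 3, which forces (4,3) = 2.
Row 4 already has 2; hence (4,4) = 4.
Cage e needs product 12, so (1,2) = 4.
4 is placed in column 3, leaving (2,3) = 3.
Cage b has product 6, which forces (3,2) = 2.
Row 3 now contains 2; hence (3,4) = 1.
Row 4 already has 2; hence (4,1) = 1.
Cage b has product 6; hence (4,2) = 3.
Column 1 now contains 1, so (1,1) = 2.
Column 3 now contains 3, leaving (1,3) = 1.
Column 4 now contains 1, which forces (1,4) = 3.
Cage c has product 8; hence (2,1) = 4.
Column 2 now contains 2; hence (2,2) = 1.
Column 4 now contains 1; hence (2,4) = 2.
Filled in: 2 4 1 3 / 4 1 3 2 / 3 2 4 1 / 1 3 2 4.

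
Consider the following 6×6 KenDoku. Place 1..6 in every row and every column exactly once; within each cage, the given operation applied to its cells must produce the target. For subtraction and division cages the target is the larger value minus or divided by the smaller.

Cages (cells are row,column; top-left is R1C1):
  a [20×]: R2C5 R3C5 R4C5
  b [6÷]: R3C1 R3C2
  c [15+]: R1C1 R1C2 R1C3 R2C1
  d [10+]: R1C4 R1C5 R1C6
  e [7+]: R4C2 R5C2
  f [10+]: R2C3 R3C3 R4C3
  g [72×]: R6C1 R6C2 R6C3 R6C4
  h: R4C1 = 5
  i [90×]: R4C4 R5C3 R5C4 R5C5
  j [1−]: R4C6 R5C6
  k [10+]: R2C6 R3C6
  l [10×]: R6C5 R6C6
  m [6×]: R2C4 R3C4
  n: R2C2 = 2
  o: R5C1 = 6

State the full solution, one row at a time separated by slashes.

Cage n is a single given cell; hence R2C2 = 2.
Cage h is given, leaving R4C1 = 5.
O is a freebie; hence R5C1 = 6.
6 is placed in column 1; hence R3C1 = 1.
Cage b needs two cells with quotient 6, leaving R3C2 = 6.
Row 3 already has 6, so R3C4 = 2.
Row 3 already has 6, which forces R3C6 = 4.
Cage m's pair has product 6, which forces R2C4 = 3.
Column 6 now contains 4, which forces R2C6 = 6.
Row 3 now contains 4, leaving R3C5 = 5.
3 is placed in column 4; hence R4C4 = 6.
Column 5 now contains 5; hence R6C5 = 2.
Row 6 already has 2; hence R6C6 = 5.
Cage c needs sum 15, leaving R1C1 = 2.
Row 2 already has 3, so R2C1 = 4.
Cage f has sum 10, so R2C3 = 5.
Row 2 already has 4, leaving R2C5 = 1.
Row 3 now contains 5, so R3C3 = 3.
The 3 cells of cage f must have sum 10, leaving R4C3 = 2.
1 is placed in column 5, which forces R4C5 = 4.
Column 3 already has 3, leaving R5C3 = 1.
Row 5 already has 1, which forces R5C4 = 5.
1 is placed in column 5; hence R5C5 = 3.
3 is placed in row 5, so R5C6 = 2.
Column 1 now contains 4, leaving R6C1 = 3.
Cage g needs product 72, so R6C3 = 6.
Cage c needs sum 15, which forces R1C2 = 5.
6 is placed in column 3; hence R1C3 = 4.
Column 4 already has 5, which forces R1C4 = 1.
Column 5 now contains 3, so R1C5 = 6.
The 3 cells of cage d must have sum 10, which forces R1C6 = 3.
4 is placed in row 4, leaving R4C2 = 3.
Column 6 already has 3, leaving R4C6 = 1.
3 is placed in row 5, so R5C2 = 4.
4 is placed in column 2, so R6C2 = 1.
Column 4 already has 1, which forces R6C4 = 4.

2 5 4 1 6 3 / 4 2 5 3 1 6 / 1 6 3 2 5 4 / 5 3 2 6 4 1 / 6 4 1 5 3 2 / 3 1 6 4 2 5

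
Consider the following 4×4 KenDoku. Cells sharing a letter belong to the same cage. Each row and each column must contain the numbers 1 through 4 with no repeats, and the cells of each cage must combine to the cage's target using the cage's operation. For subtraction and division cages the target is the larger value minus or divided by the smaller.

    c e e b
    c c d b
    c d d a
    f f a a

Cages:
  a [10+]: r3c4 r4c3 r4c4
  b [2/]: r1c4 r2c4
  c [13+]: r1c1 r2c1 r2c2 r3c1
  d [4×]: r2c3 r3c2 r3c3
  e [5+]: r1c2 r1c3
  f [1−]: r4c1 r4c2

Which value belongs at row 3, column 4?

3

Cage c has sum 13, which forces r2c2 = 4.
Row 2 needs a 3, and only r2c1 is open for it.
The only place for 3 in row 3 is r3c4.
The 3 cells of cage a must have sum 10, leaving r4c3 = 3.
Cage a needs sum 10, so r4c4 = 4.
The only place for 3 in row 1 is r1c2.
Cage e needs two cells with sum 5, which forces r1c3 = 2.
Row 1 already has 2, so r1c4 = 1.
2 is placed in column 3, which forces r2c3 = 1.
Column 4 now contains 1, which forces r2c4 = 2.
Column 3 now contains 1, so r3c3 = 4.
Row 1 already has 2; hence r1c1 = 4.
Row 3 already has 4, leaving r3c1 = 2.
Cage d needs product 4; hence r3c2 = 1.
2 is placed in column 1; hence r4c1 = 1.
Column 2 already has 1, leaving r4c2 = 2.
The full grid is 4 3 2 1 / 3 4 1 2 / 2 1 4 3 / 1 2 3 4.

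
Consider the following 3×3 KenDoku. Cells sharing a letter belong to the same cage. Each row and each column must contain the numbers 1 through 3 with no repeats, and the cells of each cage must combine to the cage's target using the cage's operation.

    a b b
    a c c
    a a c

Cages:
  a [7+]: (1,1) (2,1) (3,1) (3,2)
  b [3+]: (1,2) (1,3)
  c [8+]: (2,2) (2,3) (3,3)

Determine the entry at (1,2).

Cage c has sum 8, leaving (2,2) = 3.
Cage c has sum 8, which forces (2,3) = 2.
Cage a needs sum 7, so (3,2) = 1.
Cage c has sum 8; hence (3,3) = 3.
The 4 cells of cage a must have sum 7, which forces (1,1) = 3.
Column 2 already has 1, which forces (1,2) = 2.
2 is placed in column 3; hence (1,3) = 1.
Row 2 already has 2; hence (2,1) = 1.
3 is placed in row 3, which forces (3,1) = 2.
Completed grid: 3 2 1 / 1 3 2 / 2 1 3.

2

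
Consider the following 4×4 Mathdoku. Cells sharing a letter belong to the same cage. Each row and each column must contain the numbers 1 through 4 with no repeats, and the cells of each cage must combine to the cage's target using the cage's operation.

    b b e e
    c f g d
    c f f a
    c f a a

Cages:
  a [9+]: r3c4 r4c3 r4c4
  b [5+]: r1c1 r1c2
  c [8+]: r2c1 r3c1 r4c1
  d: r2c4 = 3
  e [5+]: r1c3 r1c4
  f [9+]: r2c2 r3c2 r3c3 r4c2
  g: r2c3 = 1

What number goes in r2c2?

2

G is a freebie, which forces r2c3 = 1.
Cage d is a single given cell, which forces r2c4 = 3.
Row 2 now contains 3, which forces r2c1 = 4.
Row 2 already has 4, leaving r2c2 = 2.
The only place for 2 in row 4 is r4c4.
Cage e needs two cells with sum 5, so r1c3 = 4.
Column 4 now contains 2, leaving r1c4 = 1.
Column 4 now contains 2, so r3c4 = 4.
Cage a needs sum 9, leaving r4c3 = 3.
1 is placed in row 1; hence r1c1 = 2.
Row 1 already has 4; hence r1c2 = 3.
Cage c needs sum 8, which forces r3c1 = 3.
Row 3 already has 4; hence r3c2 = 1.
3 is placed in column 3, leaving r3c3 = 2.
3 is placed in row 4, which forces r4c1 = 1.
Cage f has sum 9, which forces r4c2 = 4.
The full grid is 2 3 4 1 / 4 2 1 3 / 3 1 2 4 / 1 4 3 2.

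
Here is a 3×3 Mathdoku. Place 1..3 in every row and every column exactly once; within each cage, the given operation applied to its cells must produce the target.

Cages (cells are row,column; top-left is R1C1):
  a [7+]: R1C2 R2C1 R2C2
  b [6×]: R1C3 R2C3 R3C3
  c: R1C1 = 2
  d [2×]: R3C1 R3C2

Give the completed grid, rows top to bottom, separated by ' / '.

C is a freebie, so R1C1 = 2.
Row 1 already has 2, so R1C2 = 3.
Row 1 already has 3, which forces R1C3 = 1.
Column 1 now contains 2, which forces R2C1 = 3.
Column 2 now contains 3; hence R2C2 = 1.
Row 2 now contains 3, leaving R2C3 = 2.
Column 1 now contains 2, which forces R3C1 = 1.
Column 2 already has 1, which forces R3C2 = 2.
Column 3 already has 2, which forces R3C3 = 3.

2 3 1 / 3 1 2 / 1 2 3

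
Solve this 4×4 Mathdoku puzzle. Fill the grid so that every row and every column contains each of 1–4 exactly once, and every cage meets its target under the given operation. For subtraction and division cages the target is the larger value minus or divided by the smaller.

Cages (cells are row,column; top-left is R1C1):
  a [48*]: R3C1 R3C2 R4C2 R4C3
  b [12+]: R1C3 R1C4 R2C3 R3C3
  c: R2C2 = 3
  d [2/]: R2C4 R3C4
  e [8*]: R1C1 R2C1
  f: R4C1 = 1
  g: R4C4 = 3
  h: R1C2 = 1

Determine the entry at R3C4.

Cage h is a single given cell, which forces R1C2 = 1.
Cage c is a single given cell; hence R2C2 = 3.
Cage f is a single given cell, which forces R4C1 = 1.
Cage g is a single given cell, leaving R4C4 = 3.
Cage b needs sum 12, leaving R1C3 = 3.
3 is placed in column 4, leaving R1C4 = 4.
Cage a has product 48; hence R3C1 = 3.
The 4 cells of cage a must have product 48, leaving R3C2 = 2.
2 is placed in row 3, leaving R3C4 = 1.
Cage a needs product 48, which forces R4C2 = 4.
Cage a has product 48; hence R4C3 = 2.
Row 1 now contains 4, leaving R1C1 = 2.
The two cells of cage e must have product 8, so R2C1 = 4.
Cage b has sum 12; hence R2C3 = 1.
Column 4 now contains 1, leaving R2C4 = 2.
1 is placed in row 3; hence R3C3 = 4.
Filled in: 2 1 3 4 / 4 3 1 2 / 3 2 4 1 / 1 4 2 3.

1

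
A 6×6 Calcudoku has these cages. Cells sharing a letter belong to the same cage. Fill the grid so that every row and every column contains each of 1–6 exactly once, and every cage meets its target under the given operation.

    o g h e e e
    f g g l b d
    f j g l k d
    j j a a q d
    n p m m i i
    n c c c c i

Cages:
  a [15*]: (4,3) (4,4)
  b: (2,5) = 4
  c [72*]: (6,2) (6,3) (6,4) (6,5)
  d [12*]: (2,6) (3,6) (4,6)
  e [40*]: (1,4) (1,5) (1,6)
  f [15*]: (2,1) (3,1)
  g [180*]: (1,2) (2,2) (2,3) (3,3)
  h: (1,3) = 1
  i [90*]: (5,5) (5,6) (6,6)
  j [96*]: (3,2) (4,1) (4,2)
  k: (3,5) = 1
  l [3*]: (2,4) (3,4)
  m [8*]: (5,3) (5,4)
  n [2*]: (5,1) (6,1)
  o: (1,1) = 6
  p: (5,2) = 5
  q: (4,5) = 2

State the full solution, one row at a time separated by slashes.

O is a freebie, leaving (1,1) = 6.
H is a freebie, leaving (1,3) = 1.
Cage b is a single given cell, which forces (2,5) = 4.
Cage j needs product 96, which forces (3,2) = 4.
K is a freebie, leaving (3,5) = 1.
Cage j needs product 96; hence (4,1) = 4.
The 3 cells of cage j must have product 96; hence (4,2) = 6.
Cage q is given, which forces (4,5) = 2.
Cage p is given; hence (5,2) = 5.
Column 5 already has 2, so (1,5) = 5.
Cage l needs two cells with product 3, leaving (2,4) = 1.
Row 3 already has 1, so (3,4) = 3.
3 is placed in column 4, leaving (4,4) = 5.
Cage d needs product 12; hence (4,6) = 1.
The 3 cells of cage i must have product 90; hence (6,6) = 5.
Cage f needs two cells with product 15, so (2,1) = 3.
3 is placed in row 2, which forces (2,2) = 2.
Row 2 now contains 2, so (2,6) = 6.
Row 3 already has 3, so (3,1) = 5.
Row 3 already has 5, which forces (3,3) = 6.
Column 6 already has 6, so (3,6) = 2.
5 is placed in row 4, so (4,3) = 3.
Column 6 already has 6; hence (5,6) = 3.
The 4 cells of cage c must have product 72, leaving (6,2) = 1.
Column 3 already has 3; hence (6,3) = 4.
Row 6 now contains 4; hence (6,4) = 6.
Row 6 already has 6, so (6,5) = 3.
Column 2 now contains 2; hence (1,2) = 3.
Cage e has product 40, leaving (1,4) = 2.
Column 6 already has 2, which forces (1,6) = 4.
Row 2 already has 6, which forces (2,3) = 5.
Cage n's pair has product 2, leaving (5,1) = 1.
4 is placed in column 3, leaving (5,3) = 2.
Cage m needs two cells with product 8, so (5,4) = 4.
3 is placed in row 5, which forces (5,5) = 6.
1 is placed in row 6, leaving (6,1) = 2.

6 3 1 2 5 4 / 3 2 5 1 4 6 / 5 4 6 3 1 2 / 4 6 3 5 2 1 / 1 5 2 4 6 3 / 2 1 4 6 3 5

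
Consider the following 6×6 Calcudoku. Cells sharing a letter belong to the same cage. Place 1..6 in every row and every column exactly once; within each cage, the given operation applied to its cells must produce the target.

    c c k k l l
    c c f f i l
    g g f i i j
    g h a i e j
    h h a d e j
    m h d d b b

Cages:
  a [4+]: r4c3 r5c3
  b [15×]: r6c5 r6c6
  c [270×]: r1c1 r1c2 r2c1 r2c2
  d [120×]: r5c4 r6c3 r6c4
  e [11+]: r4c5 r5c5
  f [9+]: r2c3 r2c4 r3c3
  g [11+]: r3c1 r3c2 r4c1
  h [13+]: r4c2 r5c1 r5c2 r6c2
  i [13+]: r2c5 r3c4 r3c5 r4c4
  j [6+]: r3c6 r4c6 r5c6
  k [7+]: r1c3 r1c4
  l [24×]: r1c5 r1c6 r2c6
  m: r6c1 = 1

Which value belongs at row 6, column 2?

2

M is a freebie, which forces r6c1 = 1.
The only place for 2 in row 6 is r6c2.
In column 6, 5 can only go at r6c6, so r6c6 = 5.
Cage d has product 120, which forces r5c4 = 5.
Row 5 already has 5, leaving r5c5 = 6.
Row 6 now contains 5; hence r6c5 = 3.
6 is placed in column 5, so r4c5 = 5.
In row 5, 4 can only go at r5c1, so r5c1 = 4.
In row 5, 2 can only go at r5c6, so r5c6 = 2.
In column 2, 1 can only go at r5c2, so r5c2 = 1.
Cage h has sum 13, so r4c2 = 6.
Cage a's pair has sum 4; hence r4c3 = 1.
Row 4 now contains 1, which forces r4c6 = 3.
1 is placed in row 5, leaving r5c3 = 3.
3 is placed in column 6, leaving r3c6 = 1.
3 is placed in row 4, leaving r4c1 = 2.
Row 4 now contains 2, so r4c4 = 4.
4 is placed in column 4, leaving r6c4 = 6.
Cage l has product 24, which forces r1c5 = 1.
Column 4 now contains 6, which forces r3c4 = 3.
Row 6 now contains 6; hence r6c3 = 4.
Cage k needs two cells with sum 7, leaving r1c3 = 5.
Column 4 now contains 3, leaving r1c4 = 2.
Column 4 now contains 2, which forces r2c4 = 1.
Cage g needs sum 11; hence r3c1 = 5.
3 is placed in row 3; hence r3c2 = 4.
4 is placed in row 3; hence r3c5 = 2.
Cage c has product 270, leaving r1c1 = 6.
Row 1 already has 5, leaving r1c2 = 3.
6 is placed in row 1, so r1c6 = 4.
Cage c needs product 270, leaving r2c1 = 3.
Cage c needs product 270, which forces r2c2 = 5.
Cage f needs sum 9, leaving r2c3 = 2.
Column 5 already has 2; hence r2c5 = 4.
Column 6 already has 4, which forces r2c6 = 6.
Row 3 now contains 2; hence r3c3 = 6.
Filled in: 6 3 5 2 1 4 / 3 5 2 1 4 6 / 5 4 6 3 2 1 / 2 6 1 4 5 3 / 4 1 3 5 6 2 / 1 2 4 6 3 5.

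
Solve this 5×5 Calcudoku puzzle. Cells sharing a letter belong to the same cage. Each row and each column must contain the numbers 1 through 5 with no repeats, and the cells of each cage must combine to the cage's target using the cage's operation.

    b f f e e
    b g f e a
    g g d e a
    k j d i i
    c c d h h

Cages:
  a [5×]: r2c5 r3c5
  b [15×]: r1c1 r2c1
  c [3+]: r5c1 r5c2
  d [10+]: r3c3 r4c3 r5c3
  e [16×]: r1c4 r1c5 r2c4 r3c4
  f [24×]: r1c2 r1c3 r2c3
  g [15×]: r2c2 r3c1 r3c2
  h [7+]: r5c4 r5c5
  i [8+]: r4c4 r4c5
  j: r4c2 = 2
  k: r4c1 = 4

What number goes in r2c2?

5

The 4 cells of cage e must have product 16, so r1c5 = 2.
Cage k is a single given cell, which forces r4c1 = 4.
Cage j is given, so r4c2 = 2.
Column 2 already has 2, leaving r5c2 = 1.
Cage f needs product 24, so r2c3 = 2.
Cage g has product 15, leaving r3c1 = 1.
Row 3 already has 1, so r3c5 = 5.
Column 5 now contains 5, which forces r4c5 = 3.
Row 5 already has 1, leaving r5c1 = 2.
3 is placed in column 5, so r5c5 = 4.
Cage g has product 15, which forces r2c2 = 5.
Column 5 now contains 5, so r2c5 = 1.
5 is placed in row 3; hence r3c2 = 3.
Cage d has sum 10, which forces r3c3 = 4.
Cage e needs product 16, which forces r3c4 = 2.
Cage d has sum 10; hence r4c3 = 1.
Row 4 now contains 3, which forces r4c4 = 5.
The 3 cells of cage d must have sum 10; hence r5c3 = 5.
4 is placed in row 5; hence r5c4 = 3.
Cage b's pair has product 15, which forces r1c1 = 5.
3 is placed in column 2, leaving r1c2 = 4.
Column 3 already has 4; hence r1c3 = 3.
Cage e has product 16, leaving r1c4 = 1.
Row 2 now contains 5, leaving r2c1 = 3.
Row 2 now contains 1; hence r2c4 = 4.
Filled in: 5 4 3 1 2 / 3 5 2 4 1 / 1 3 4 2 5 / 4 2 1 5 3 / 2 1 5 3 4.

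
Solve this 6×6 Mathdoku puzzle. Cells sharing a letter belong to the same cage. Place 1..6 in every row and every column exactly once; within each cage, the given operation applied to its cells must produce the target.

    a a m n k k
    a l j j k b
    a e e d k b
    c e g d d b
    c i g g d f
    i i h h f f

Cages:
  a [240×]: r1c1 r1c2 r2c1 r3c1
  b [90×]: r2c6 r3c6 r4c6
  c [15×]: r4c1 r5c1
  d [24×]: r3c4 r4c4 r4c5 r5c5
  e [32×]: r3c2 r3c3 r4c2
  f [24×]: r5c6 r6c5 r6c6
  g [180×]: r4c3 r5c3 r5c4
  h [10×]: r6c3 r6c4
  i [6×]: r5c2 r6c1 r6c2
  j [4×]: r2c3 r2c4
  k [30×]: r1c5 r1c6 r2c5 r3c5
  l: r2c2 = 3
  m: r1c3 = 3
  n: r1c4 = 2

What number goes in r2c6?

Cage m is a single given cell, which forces r1c3 = 3.
N is a freebie, leaving r1c4 = 2.
Cage l is given; hence r2c2 = 3.
The 3 cells of cage e must have product 32, leaving r3c2 = 2.
Cage e needs product 32, so r3c3 = 4.
Cage e needs product 32, so r4c2 = 4.
Cage g needs product 180, so r4c3 = 6.
Column 2 already has 2; hence r5c2 = 1.
The 3 cells of cage g must have product 180, leaving r5c3 = 5.
Cage g has product 180, leaving r5c4 = 6.
Column 2 already has 1, so r6c2 = 6.
Column 3 already has 5, which forces r6c3 = 2.
Column 4 already has 2, which forces r6c4 = 5.
The 4 cells of cage a must have product 240, so r1c1 = 4.
Column 2 already has 6, leaving r1c2 = 5.
Row 1 already has 5; hence r1c6 = 1.
Cage a has product 240, which forces r2c1 = 2.
Column 3 already has 4, which forces r2c3 = 1.
Cage j needs two cells with product 4, leaving r2c4 = 4.
Cage a has product 240, so r3c1 = 6.
Cage c needs two cells with product 15, leaving r4c1 = 5.
Cage d needs product 24, so r4c5 = 2.
Row 4 now contains 5; hence r4c6 = 3.
Row 5 already has 5, which forces r5c1 = 3.
The 4 cells of cage d must have product 24, so r5c5 = 4.
The 3 cells of cage f must have product 24, which forces r5c6 = 2.
Cage i has product 6, which forces r6c1 = 1.
Column 5 now contains 4; hence r6c5 = 3.
3 is placed in column 6, so r6c6 = 4.
Row 1 already has 1, leaving r1c5 = 6.
Cage k has product 30, which forces r2c5 = 5.
Cage b has product 90, leaving r2c6 = 6.
The 4 cells of cage d must have product 24; hence r3c4 = 3.
The 4 cells of cage k must have product 30, so r3c5 = 1.
3 is placed in column 6; hence r3c6 = 5.
3 is placed in row 4, which forces r4c4 = 1.
Completed grid: 4 5 3 2 6 1 / 2 3 1 4 5 6 / 6 2 4 3 1 5 / 5 4 6 1 2 3 / 3 1 5 6 4 2 / 1 6 2 5 3 4.

6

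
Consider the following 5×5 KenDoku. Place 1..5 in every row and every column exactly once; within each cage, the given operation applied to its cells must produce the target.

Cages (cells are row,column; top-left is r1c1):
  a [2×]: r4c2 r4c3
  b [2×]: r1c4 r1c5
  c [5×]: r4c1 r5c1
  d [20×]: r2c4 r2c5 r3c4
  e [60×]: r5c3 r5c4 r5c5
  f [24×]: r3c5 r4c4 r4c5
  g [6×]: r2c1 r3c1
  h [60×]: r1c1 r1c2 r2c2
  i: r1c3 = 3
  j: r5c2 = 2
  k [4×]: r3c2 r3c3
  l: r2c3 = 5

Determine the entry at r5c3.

I is a freebie; hence r1c3 = 3.
L is a freebie, leaving r2c3 = 5.
Cage j is given, so r5c2 = 2.
5 is placed in column 3, so r5c3 = 4.
Cage h has product 60, so r2c2 = 3.
Cage k's pair has product 4, which forces r3c2 = 4.
Column 3 now contains 4; hence r3c3 = 1.
The 3 cells of cage d must have product 20, leaving r3c4 = 5.
2 is placed in column 2, leaving r4c2 = 1.
Cage a needs two cells with product 2, leaving r4c3 = 2.
Column 4 already has 5; hence r5c4 = 3.
Row 5 now contains 3, which forces r5c5 = 5.
Cage h needs product 60; hence r1c1 = 4.
Column 2 now contains 4, leaving r1c2 = 5.
3 is placed in row 2; hence r2c1 = 2.
Cage g needs two cells with product 6, leaving r3c1 = 3.
Cage f needs product 24, leaving r3c5 = 2.
Row 4 already has 1, leaving r4c1 = 5.
3 is placed in column 4, so r4c4 = 4.
The 3 cells of cage f must have product 24; hence r4c5 = 3.
5 is placed in row 5, so r5c1 = 1.
Cage b's pair has product 2, so r1c4 = 2.
Column 5 already has 2, leaving r1c5 = 1.
Column 4 now contains 4, leaving r2c4 = 1.
Cage d needs product 20; hence r2c5 = 4.
Filled in: 4 5 3 2 1 / 2 3 5 1 4 / 3 4 1 5 2 / 5 1 2 4 3 / 1 2 4 3 5.

4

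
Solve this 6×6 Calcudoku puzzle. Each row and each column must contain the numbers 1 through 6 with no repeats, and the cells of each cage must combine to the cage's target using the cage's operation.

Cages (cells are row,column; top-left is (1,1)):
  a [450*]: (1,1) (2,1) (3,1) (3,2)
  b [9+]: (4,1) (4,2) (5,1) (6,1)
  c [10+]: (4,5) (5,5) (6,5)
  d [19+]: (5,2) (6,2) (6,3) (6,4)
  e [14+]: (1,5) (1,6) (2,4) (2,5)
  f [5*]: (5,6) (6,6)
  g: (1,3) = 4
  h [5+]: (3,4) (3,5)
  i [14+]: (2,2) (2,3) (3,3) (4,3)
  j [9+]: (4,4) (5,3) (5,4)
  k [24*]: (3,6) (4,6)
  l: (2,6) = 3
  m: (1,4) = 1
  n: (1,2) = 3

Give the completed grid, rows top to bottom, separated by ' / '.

Cage n is given, leaving (1,2) = 3.
Cage g is a single given cell, which forces (1,3) = 4.
Cage m is given, so (1,4) = 1.
L is a freebie; hence (2,6) = 3.
Cage a needs product 450, which forces (3,2) = 5.
The 4 cells of cage a must have product 450, leaving (3,1) = 3.
Cage h needs two cells with sum 5; hence (3,4) = 4.
Cage h needs two cells with sum 5; hence (3,5) = 1.
4 is placed in row 3; hence (3,6) = 6.
6 is placed in column 6, leaving (4,6) = 4.
Row 3 already has 6, so (3,3) = 2.
Cage d needs sum 19, which forces (5,2) = 6.
Column 3 now contains 2, leaving (5,3) = 1.
Row 5 already has 1, so (5,6) = 5.
Column 6 already has 5, so (6,6) = 1.
Column 6 already has 5, so (1,6) = 2.
The 4 cells of cage b must have sum 9; hence (4,1) = 1.
The 4 cells of cage b must have sum 9, which forces (4,2) = 2.
2 is placed in column 2, leaving (6,2) = 4.
Column 2 already has 4, leaving (2,2) = 1.
The 4 cells of cage b must have sum 9, which forces (5,1) = 4.
4 is placed in row 6, leaving (6,1) = 2.
The 3 cells of cage c must have sum 10; hence (5,5) = 2.
Cage e needs sum 14, leaving (1,5) = 6.
Cage e has sum 14, leaving (2,4) = 2.
Column 5 already has 2; hence (2,5) = 4.
The 3 cells of cage j must have sum 9; hence (4,4) = 5.
Row 4 already has 5; hence (4,5) = 3.
2 is placed in row 5; hence (5,4) = 3.
Column 4 now contains 3, which forces (6,4) = 6.
Column 5 already has 3; hence (6,5) = 5.
Row 1 already has 6, which forces (1,1) = 5.
Cage a has product 450, so (2,1) = 6.
Cage i needs sum 14, which forces (2,3) = 5.
Row 4 already has 5; hence (4,3) = 6.
Row 6 now contains 6; hence (6,3) = 3.

5 3 4 1 6 2 / 6 1 5 2 4 3 / 3 5 2 4 1 6 / 1 2 6 5 3 4 / 4 6 1 3 2 5 / 2 4 3 6 5 1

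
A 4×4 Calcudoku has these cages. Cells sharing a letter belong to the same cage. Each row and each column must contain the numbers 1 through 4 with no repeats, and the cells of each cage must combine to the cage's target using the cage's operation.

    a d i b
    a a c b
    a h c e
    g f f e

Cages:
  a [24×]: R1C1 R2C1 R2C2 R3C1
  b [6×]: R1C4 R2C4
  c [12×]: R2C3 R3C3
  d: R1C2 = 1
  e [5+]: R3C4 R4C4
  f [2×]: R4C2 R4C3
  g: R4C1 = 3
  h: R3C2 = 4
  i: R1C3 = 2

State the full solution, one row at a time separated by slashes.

4 1 2 3 / 1 3 4 2 / 2 4 3 1 / 3 2 1 4

Cage d is a single given cell; hence R1C2 = 1.
Cage i is given, which forces R1C3 = 2.
Row 1 now contains 2, leaving R1C4 = 3.
3 is placed in column 4, leaving R2C4 = 2.
H is a freebie, which forces R3C2 = 4.
Row 3 already has 4, which forces R3C3 = 3.
Row 3 already has 4, so R3C4 = 1.
Cage g is given, leaving R4C1 = 3.
Column 2 now contains 1, which forces R4C2 = 2.
Column 3 already has 2, leaving R4C3 = 1.
1 is placed in column 4, which forces R4C4 = 4.
Row 1 already has 3, which forces R1C1 = 4.
Cage a needs product 24, so R2C1 = 1.
Column 2 already has 4, leaving R2C2 = 3.
3 is placed in column 3, so R2C3 = 4.
Row 3 already has 1; hence R3C1 = 2.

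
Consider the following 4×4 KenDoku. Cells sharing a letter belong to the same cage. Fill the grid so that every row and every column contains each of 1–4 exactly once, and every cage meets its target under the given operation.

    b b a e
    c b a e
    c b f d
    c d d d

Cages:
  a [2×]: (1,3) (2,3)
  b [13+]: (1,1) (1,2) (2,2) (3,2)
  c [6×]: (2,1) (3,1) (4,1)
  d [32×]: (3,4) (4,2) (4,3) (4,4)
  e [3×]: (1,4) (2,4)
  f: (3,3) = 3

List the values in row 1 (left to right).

Cage b has sum 13, so (1,1) = 4.
Cage f is given, leaving (3,3) = 3.
The 4 cells of cage d must have product 32, leaving (3,4) = 4.
Cage b needs sum 13, leaving (1,2) = 3.
3 is placed in row 1, so (1,4) = 1.
Cage b needs sum 13, so (2,2) = 4.
1 is placed in column 4, which forces (2,4) = 3.
Row 3 now contains 4; hence (3,2) = 2.
Column 2 now contains 2, leaving (4,2) = 1.
1 is placed in column 4, which forces (4,4) = 2.
Row 1 now contains 1; hence (1,3) = 2.
Cage c needs product 6, so (2,1) = 2.
The two cells of cage a must have product 2, which forces (2,3) = 1.
Row 3 now contains 2, so (3,1) = 1.
Row 4 now contains 2, so (4,1) = 3.
Row 4 now contains 2, so (4,3) = 4.
Filled in: 4 3 2 1 / 2 4 1 3 / 1 2 3 4 / 3 1 4 2.

4 3 2 1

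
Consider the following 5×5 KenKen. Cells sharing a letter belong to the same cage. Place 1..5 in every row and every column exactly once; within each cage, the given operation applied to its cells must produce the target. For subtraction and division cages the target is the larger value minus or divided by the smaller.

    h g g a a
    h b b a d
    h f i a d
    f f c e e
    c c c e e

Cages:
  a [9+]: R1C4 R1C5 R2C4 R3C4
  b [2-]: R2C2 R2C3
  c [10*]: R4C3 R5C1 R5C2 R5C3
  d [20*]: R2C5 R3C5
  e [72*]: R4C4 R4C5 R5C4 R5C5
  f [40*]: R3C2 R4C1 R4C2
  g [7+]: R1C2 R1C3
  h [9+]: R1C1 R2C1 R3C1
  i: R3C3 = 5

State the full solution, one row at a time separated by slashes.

2 3 4 5 1 / 4 1 3 2 5 / 3 2 5 1 4 / 5 4 1 3 2 / 1 5 2 4 3

I is a freebie; hence R3C3 = 5.
5 is placed in row 3; hence R3C5 = 4.
Cage c needs product 10; hence R4C3 = 1.
Column 3 now contains 5, leaving R5C3 = 2.
2 is placed in row 5, leaving R5C5 = 3.
Column 5 now contains 4, which forces R2C5 = 5.
4 is placed in row 3, which forces R3C2 = 2.
The 4 cells of cage e must have product 72; hence R4C4 = 3.
Column 5 now contains 3, so R4C5 = 2.
3 is placed in row 5, which forces R5C4 = 4.
Cage a has sum 9, leaving R1C4 = 5.
2 is placed in column 5, so R1C5 = 1.
Column 2 now contains 2, which forces R2C2 = 1.
Cage b's pair has difference 2, which forces R2C3 = 3.
Cage a has sum 9, so R2C4 = 2.
Column 4 now contains 3, leaving R3C4 = 1.
1 is placed in column 2; hence R5C2 = 5.
Cage h has sum 9; hence R1C1 = 2.
The two cells of cage g must have sum 7; hence R1C2 = 3.
Column 3 now contains 3, so R1C3 = 4.
2 is placed in row 2, leaving R2C1 = 4.
Row 3 already has 1; hence R3C1 = 3.
Cage f has product 40; hence R4C1 = 5.
5 is placed in column 2, which forces R4C2 = 4.
5 is placed in row 5, leaving R5C1 = 1.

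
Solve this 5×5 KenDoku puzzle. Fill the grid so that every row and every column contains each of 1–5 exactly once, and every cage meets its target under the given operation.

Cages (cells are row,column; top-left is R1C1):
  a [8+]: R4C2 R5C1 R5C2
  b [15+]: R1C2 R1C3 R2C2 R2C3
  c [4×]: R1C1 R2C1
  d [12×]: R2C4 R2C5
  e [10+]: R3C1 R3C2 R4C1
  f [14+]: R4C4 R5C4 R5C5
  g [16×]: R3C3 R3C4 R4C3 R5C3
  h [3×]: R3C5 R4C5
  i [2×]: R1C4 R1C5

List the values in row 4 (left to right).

Cage g needs product 16, leaving R3C4 = 2.
The 3 cells of cage f must have sum 14, leaving R4C4 = 5.
The 3 cells of cage f must have sum 14; hence R5C4 = 4.
Cage f needs sum 14, so R5C5 = 5.
Column 4 already has 2, so R1C4 = 1.
Cage i needs two cells with product 2, which forces R1C5 = 2.
Column 4 now contains 4, so R2C4 = 3.
Cage d's pair has product 12, leaving R2C5 = 4.
Row 1 already has 1, which forces R1C1 = 4.
Row 2 now contains 4, which forces R2C1 = 1.
Column 1 now contains 1; hence R5C1 = 3.
3 is placed in column 1, leaving R3C1 = 5.
The 3 cells of cage e must have sum 10, so R3C2 = 3.
3 is placed in row 3, so R3C5 = 1.
3 is placed in column 1, which forces R4C1 = 2.
Column 2 already has 3, which forces R4C2 = 4.
Row 4 already has 4, so R4C3 = 1.
Column 5 now contains 1; hence R4C5 = 3.
1 is placed in column 3, leaving R5C3 = 2.
Column 2 already has 3, which forces R1C2 = 5.
Cage b needs sum 15, leaving R1C3 = 3.
The 4 cells of cage b must have sum 15, which forces R2C2 = 2.
2 is placed in column 3; hence R2C3 = 5.
Row 3 already has 1, so R3C3 = 4.
Row 5 already has 2; hence R5C2 = 1.
Completed grid: 4 5 3 1 2 / 1 2 5 3 4 / 5 3 4 2 1 / 2 4 1 5 3 / 3 1 2 4 5.

2 4 1 5 3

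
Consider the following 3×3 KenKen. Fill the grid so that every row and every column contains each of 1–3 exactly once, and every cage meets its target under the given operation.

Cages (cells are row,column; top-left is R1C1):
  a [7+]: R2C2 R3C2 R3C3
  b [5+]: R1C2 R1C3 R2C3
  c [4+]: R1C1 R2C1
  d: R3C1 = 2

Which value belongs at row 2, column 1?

1

Cage d is given; hence R3C1 = 2.
Row 3 now contains 2, which forces R3C3 = 3.
Cage b needs sum 5, which forces R1C2 = 2.
Column 3 now contains 3, leaving R1C3 = 1.
The 3 cells of cage a must have sum 7; hence R2C2 = 3.
Cage b needs sum 5, so R2C3 = 2.
3 is placed in row 3, so R3C2 = 1.
Row 1 now contains 1, leaving R1C1 = 3.
Row 2 now contains 3, so R2C1 = 1.
The full grid is 3 2 1 / 1 3 2 / 2 1 3.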